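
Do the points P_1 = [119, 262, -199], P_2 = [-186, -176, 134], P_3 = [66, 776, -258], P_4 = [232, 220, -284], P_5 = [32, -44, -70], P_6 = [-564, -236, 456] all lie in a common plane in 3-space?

The plane through P_1, P_2, P_3 has normal n = P_1P_2 × P_1P_3 = (-145320, -35644, -179984) and equation n·P = 9185008.
Checking the remaining points: n·P_4 = 9559536, n·P_5 = 9516976, n·P_6 = 8299760.
Since n·P_4 = 9559536 ≠ 9185008, P_4 is off the plane and the points are not all coplanar.

No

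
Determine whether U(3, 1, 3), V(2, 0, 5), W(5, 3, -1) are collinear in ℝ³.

UV = (-1, -1, 2), UW = (2, 2, -4).
Each component of UW is -2 times the corresponding component of UV, so UW = -2·UV and the points are collinear.

Yes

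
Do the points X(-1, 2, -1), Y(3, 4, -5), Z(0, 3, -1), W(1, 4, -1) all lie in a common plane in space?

Yes

With X as base: XY = (4, 2, -4), XZ = (1, 1, 0), XW = (2, 2, 0).
XZ × XW = (0, 0, 0).
XY · (XZ × XW) = 0.
The scalar triple product vanishes, so the four points are coplanar.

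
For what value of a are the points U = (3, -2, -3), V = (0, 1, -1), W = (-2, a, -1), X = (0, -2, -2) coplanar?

Normal to plane UVX: n = (3, -3, 9); plane equation n·P = -12.
Requiring n·W = -12: (-3)a + (-15) = -12.
So a = -1.

-1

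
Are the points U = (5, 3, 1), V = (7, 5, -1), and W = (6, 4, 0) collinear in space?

Yes

UV = (2, 2, -2), UW = (1, 1, -1).
Each component of UW is 1/2 times the corresponding component of UV, so UW = 1/2·UV and the points are collinear.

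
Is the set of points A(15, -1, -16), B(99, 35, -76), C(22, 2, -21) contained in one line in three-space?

Yes

AB = (84, 36, -60), AC = (7, 3, -5).
Each component of AC is 1/12 times the corresponding component of AB, so AC = 1/12·AB and the points are collinear.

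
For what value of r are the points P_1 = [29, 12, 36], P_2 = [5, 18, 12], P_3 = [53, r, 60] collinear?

Direction P_1P_2 = (-24, 6, -24). From the x-coordinate of P_3, the parameter along the line is τ = (53 − 29)/(-24) = -1.
Then r = 12 + (-1)·(6) = 6.

6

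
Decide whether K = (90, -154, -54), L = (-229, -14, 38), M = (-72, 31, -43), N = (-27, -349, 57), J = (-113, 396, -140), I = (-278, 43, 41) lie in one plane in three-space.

Yes

The plane through K, L, M has normal n = KL × KM = (-15480, -11395, -36335) and equation n·P = 2323720.
Checking the remaining points: n·N = 2323720, n·J = 2323720, n·I = 2323720.
All equal 2323720, so all 6 points lie in one plane.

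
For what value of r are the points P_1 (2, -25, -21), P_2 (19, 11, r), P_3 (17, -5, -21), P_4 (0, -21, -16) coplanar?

Normal to plane P_1P_3P_4: n = (100, -75, 100); plane equation n·P = -25.
Requiring n·P_2 = -25: (100)r + (1075) = -25.
So r = -11.

-11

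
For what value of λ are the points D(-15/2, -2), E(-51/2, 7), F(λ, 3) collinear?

-35/2

The three points are collinear iff det[DE; DF] = 0.
This determinant is linear in λ: (-9)λ + (-315/2) = 0, so λ = -35/2.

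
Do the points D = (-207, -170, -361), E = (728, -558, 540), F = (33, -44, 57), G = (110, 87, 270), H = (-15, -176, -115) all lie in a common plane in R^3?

No

The plane through D, E, F has normal n = DE × DF = (-275710, -174590, 210930) and equation n·P = 10606540.
Checking the remaining points: n·G = 11433670, n·H = 10606540.
Since n·G = 11433670 ≠ 10606540, G is off the plane and the points are not all coplanar.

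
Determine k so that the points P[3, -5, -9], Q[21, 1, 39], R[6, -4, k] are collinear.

Direction PQ = (18, 6, 48). From the x-coordinate of R, the parameter along the line is τ = (6 − 3)/18 = 1/6.
Then k = (-9) + 1/6·(48) = -1.

-1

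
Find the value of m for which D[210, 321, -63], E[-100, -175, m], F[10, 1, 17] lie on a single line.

61

Collinearity requires DE × DF = 0; each component is linear in m.
The x-component gives (320)m + (-19520) = 0, so m = 61.
The remaining components then also vanish.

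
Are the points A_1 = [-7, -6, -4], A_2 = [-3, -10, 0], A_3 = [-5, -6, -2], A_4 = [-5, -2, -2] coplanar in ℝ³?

Yes

With A_1 as base: A_1A_2 = (4, -4, 4), A_1A_3 = (2, 0, 2), A_1A_4 = (2, 4, 2).
A_1A_3 × A_1A_4 = (-8, 0, 8).
A_1A_2 · (A_1A_3 × A_1A_4) = 0.
The scalar triple product vanishes, so the four points are coplanar.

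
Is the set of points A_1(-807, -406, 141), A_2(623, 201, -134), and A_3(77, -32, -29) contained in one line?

A_1A_2 = (1430, 607, -275), A_1A_3 = (884, 374, -170).
A_1A_2 × A_1A_3 = (-340, 0, -1768).
The cross product is nonzero, so the points do not lie on one line.

No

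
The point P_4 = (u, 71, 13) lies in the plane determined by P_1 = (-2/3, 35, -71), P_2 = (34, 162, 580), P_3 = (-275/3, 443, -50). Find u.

-2/3

A normal to the plane is n = P_1P_2 × P_1P_3 = (-262941, -59969, 25701).
P_4 lies in the plane iff n · P_1P_4 = 0.
This gives (-262941)u + (-175294) = 0, so u = -2/3.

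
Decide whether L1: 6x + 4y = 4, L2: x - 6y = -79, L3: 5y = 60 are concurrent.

Lines aᵢx + bᵢy = cᵢ with pairwise distinct directions are concurrent exactly when det[aᵢ bᵢ cᵢ] = 0.
Here the determinant is -10.
Nonzero, so no common point exists.

No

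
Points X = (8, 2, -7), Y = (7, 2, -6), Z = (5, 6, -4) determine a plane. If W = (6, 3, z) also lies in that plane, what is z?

A normal to the plane is n = XY × XZ = (-4, 0, -4).
W lies in the plane iff n · XW = 0.
This gives (-4)z + (-20) = 0, so z = -5.

-5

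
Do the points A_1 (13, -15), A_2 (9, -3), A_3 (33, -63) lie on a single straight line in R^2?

A_1A_2 = (-4, 12), A_1A_3 = (20, -48).
If collinear, A_1A_3 would be a scalar multiple of A_1A_2. But (-4)·(-48) ≠ (12)·(20) (difference -48), so they are not parallel; the points are not collinear.

No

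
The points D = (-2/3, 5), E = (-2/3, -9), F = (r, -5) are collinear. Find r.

Collinearity: (F − D) must be parallel to (E − D) = (0, -14).
Cross-multiplying the components: (r − (-2/3))·(-14) = (-10)·(0).
Solving gives r = -2/3.

-2/3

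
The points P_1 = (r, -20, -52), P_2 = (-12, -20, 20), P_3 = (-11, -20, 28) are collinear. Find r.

Collinearity requires P_1P_2 × P_1P_3 = 0; each component is linear in r.
The y-component gives (8)r + (168) = 0, so r = -21.
The remaining components then also vanish.

-21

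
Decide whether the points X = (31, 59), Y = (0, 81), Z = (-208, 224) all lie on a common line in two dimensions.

No

XY = (-31, 22), XZ = (-239, 165).
Twice the signed area of △XYZ is (-31)(165) − (22)(-239) = 143.
The area is nonzero, so the three points are not collinear.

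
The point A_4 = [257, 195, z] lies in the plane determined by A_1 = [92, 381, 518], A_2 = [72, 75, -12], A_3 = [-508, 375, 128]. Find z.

308

A normal to the plane is n = A_1A_2 × A_1A_3 = (116160, 310200, -183480).
A_4 lies in the plane iff n · A_1A_4 = 0.
This gives (-183480)z + (56511840) = 0, so z = 308.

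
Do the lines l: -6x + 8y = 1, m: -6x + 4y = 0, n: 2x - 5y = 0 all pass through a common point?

No

Intersecting l and m: solving the 2×2 system gives (x, y) = (1/6, 1/4).
Substitute into n: (2)(1/6) + (-5)(1/4) = -11/12.
But n requires 0 ≠ -11/12, so the three lines have no common point.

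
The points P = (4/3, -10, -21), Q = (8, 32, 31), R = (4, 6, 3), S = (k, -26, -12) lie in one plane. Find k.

-1/3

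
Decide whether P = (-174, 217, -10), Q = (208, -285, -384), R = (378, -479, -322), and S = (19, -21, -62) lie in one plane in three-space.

No

With P as base: PQ = (382, -502, -374), PR = (552, -696, -312), PS = (193, -238, -52).
PR × PS = (-38064, -31512, 2952).
PQ · (PR × PS) = 174528.
Since 174528 ≠ 0, the four points are not coplanar.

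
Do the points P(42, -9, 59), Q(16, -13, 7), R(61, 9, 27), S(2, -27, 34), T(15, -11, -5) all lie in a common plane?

Yes

The plane through P, Q, R has normal n = PQ × PR = (1064, -1820, -392) and equation n·X = 37940.
Checking the remaining points: n·S = 37940, n·T = 37940.
All equal 37940, so all 5 points lie in one plane.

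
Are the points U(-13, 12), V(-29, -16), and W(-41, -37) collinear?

Yes

UV = (-16, -28), UW = (-28, -49).
det[UV; UW] = (-16)(-49) − (-28)(-28) = 0.
The determinant is zero, so the points are collinear.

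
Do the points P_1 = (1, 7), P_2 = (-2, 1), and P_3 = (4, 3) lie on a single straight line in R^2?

No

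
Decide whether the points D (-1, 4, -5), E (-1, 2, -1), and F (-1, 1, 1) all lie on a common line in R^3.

DE = (0, -2, 4), DF = (0, -3, 6).
Each component of DF is 3/2 times the corresponding component of DE, so DF = 3/2·DE and the points are collinear.

Yes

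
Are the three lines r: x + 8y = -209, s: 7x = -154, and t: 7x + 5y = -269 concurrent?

Intersecting r and s: solving the 2×2 system gives (x, y) = (-22, -187/8).
Substitute into t: (7)(-22) + (5)(-187/8) = -2167/8.
But t requires -269 ≠ -2167/8, so the three lines have no common point.

No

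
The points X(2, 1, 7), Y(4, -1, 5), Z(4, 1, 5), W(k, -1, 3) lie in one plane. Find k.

The points are coplanar iff XY · (XZ × XW) = 0.
Expanding, this is linear in k: (4)k + (-24) = 0.
So k = 6.

6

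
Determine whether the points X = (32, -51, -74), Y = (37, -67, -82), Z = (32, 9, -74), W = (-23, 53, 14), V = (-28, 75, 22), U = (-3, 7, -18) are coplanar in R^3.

Yes

The plane through X, Y, Z has normal n = XY × XZ = (480, 0, 300) and equation n·P = -6840.
Checking the remaining points: n·W = -6840, n·V = -6840, n·U = -6840.
All equal -6840, so all 6 points lie in one plane.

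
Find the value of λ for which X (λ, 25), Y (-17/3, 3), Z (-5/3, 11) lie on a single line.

Collinearity: (X − Y) must be parallel to (Z − Y) = (4, 8).
Cross-multiplying the components: (λ − (-17/3))·(8) = (22)·(4).
Solving gives λ = 16/3.

16/3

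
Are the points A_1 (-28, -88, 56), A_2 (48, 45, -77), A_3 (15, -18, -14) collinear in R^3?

A_1A_2 = (76, 133, -133), A_1A_3 = (43, 70, -70).
Comparing components 3 and 1: (-133)(43) − (76)(-70) = -399 ≠ 0, so A_1A_2 and A_1A_3 are not parallel and the points are not collinear.

No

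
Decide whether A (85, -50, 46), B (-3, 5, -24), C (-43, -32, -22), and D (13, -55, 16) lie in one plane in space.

The four points are coplanar iff the 3×3 determinant with rows AB, AC, AD is zero.
Rows: (-88, 55, -70), (-128, 18, -68), (-72, -5, -30).
Expanding along the first row: (-88)(-880) − (55)(-1056) + (-70)(1936) = 0.
Zero determinant ⇒ coplanar.

Yes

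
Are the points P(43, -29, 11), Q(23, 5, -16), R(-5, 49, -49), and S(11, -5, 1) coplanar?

No

A normal to the plane through P, Q, R is n = PQ × PR = (66, 96, 72).
The plane has equation n·X = 846. For S: n·S = 318.
318 ≠ 846, so S is off the plane.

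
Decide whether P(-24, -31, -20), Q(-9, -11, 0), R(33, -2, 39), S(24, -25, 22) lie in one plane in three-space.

No

With P as base: PQ = (15, 20, 20), PR = (57, 29, 59), PS = (48, 6, 42).
PR × PS = (864, 438, -1050).
PQ · (PR × PS) = 720.
Since 720 ≠ 0, the four points are not coplanar.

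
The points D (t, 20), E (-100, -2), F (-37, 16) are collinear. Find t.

-23

Collinearity: (D − E) must be parallel to (F − E) = (63, 18).
Cross-multiplying the components: (t − (-100))·(18) = (22)·(63).
Solving gives t = -23.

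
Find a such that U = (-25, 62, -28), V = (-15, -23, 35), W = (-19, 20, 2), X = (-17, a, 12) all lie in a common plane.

Normal to plane UVW: n = (96, 78, 90); plane equation n·P = -84.
Requiring n·X = -84: (78)a + (-552) = -84.
So a = 6.

6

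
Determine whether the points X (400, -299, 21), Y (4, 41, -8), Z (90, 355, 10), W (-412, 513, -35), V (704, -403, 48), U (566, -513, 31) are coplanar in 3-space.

Yes

The plane through X, Y, Z has normal n = XY × XZ = (15226, 4634, -153584) and equation n·P = 1479570.
Checking the remaining points: n·W = 1479570, n·V = 1479570, n·U = 1479570.
All equal 1479570, so all 6 points lie in one plane.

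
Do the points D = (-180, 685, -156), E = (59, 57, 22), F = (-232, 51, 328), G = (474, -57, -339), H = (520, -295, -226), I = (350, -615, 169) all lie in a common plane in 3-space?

The plane through D, E, F has normal n = DE × DF = (-191100, -124932, -184182) and equation n·P = -22448028.
Checking the remaining points: n·G = -21022578, n·H = -20891928, n·I = -21178578.
Since n·G = -21022578 ≠ -22448028, G is off the plane and the points are not all coplanar.

No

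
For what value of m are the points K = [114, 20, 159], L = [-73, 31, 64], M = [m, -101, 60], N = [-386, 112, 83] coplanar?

477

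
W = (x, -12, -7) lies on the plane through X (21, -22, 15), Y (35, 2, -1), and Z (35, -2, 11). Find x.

23

Coplanarity requires XY · (XZ × XW) = 0.
XY = (14, 24, -16), XZ = (14, 20, -4); the triple product is linear in x with coefficient 224 and constant term -5152.
Setting it to zero: x = 23.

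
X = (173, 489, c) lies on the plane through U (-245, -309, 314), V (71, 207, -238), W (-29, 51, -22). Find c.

A normal to the plane is n = UV × UW = (25344, -13056, 2304).
X lies in the plane iff n · UX = 0.
This gives (2304)c + (-548352) = 0, so c = 238.

238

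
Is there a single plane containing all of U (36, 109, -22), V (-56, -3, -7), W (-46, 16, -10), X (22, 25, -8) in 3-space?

No

A normal to the plane through U, V, W is n = UV × UW = (51, -126, -628).
The plane has equation n·P = 1918. For X: n·X = 2996.
2996 ≠ 1918, so X is off the plane.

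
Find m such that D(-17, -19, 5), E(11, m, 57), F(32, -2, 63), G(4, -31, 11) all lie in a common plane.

10

Normal to plane DFG: n = (798, 924, -945); plane equation n·P = -35847.
Requiring n·E = -35847: (924)m + (-45087) = -35847.
So m = 10.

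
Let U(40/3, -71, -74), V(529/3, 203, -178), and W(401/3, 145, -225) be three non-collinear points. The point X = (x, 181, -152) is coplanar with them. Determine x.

A normal to the plane is n = UV × UW = (-18910, 36295/3, 6710/3).
X lies in the plane iff n · UX = 0.
This gives (-18910)x + (9379360/3) = 0, so x = 496/3.

496/3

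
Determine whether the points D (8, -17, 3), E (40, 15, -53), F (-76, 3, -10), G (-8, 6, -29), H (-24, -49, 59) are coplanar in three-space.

The plane through D, E, F has normal n = DE × DF = (704, 5120, 3328) and equation n·P = -71424.
Checking the remaining points: n·G = -71424, n·H = -71424.
All equal -71424, so all 5 points lie in one plane.

Yes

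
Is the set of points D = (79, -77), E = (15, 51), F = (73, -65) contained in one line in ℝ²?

Yes

DE = (-64, 128), DF = (-6, 12).
det[DE; DF] = (-64)(12) − (128)(-6) = 0.
The determinant is zero, so the points are collinear.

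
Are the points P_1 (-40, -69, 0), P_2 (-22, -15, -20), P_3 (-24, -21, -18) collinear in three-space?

No

P_1P_2 = (18, 54, -20), P_1P_3 = (16, 48, -18).
Comparing components 2 and 3: (54)(-18) − (-20)(48) = -12 ≠ 0, so P_1P_2 and P_1P_3 are not parallel and the points are not collinear.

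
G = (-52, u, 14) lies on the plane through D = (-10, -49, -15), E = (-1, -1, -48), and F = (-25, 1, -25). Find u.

-23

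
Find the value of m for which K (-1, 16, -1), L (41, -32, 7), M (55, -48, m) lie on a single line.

29/3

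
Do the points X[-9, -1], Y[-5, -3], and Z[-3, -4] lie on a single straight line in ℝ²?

XY = (4, -2), XZ = (6, -3).
Twice the signed area of △XYZ is (4)(-3) − (-2)(6) = 0.
The triangle is degenerate (zero area), so the points are collinear.

Yes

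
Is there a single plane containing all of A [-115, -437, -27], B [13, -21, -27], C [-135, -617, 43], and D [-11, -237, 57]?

Yes

The four points are coplanar iff the 3×3 determinant with rows AB, AC, AD is zero.
Rows: (128, 416, 0), (-20, -180, 70), (104, 200, 84).
Expanding along the first row: (128)(-29120) − (416)(-8960) + (0)(14720) = 0.
Zero determinant ⇒ coplanar.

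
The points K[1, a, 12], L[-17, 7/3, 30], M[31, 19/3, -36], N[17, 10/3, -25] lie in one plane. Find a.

16/3

Coplanarity ⇔ det[KL; KM; KN] = 0.
Expanding, this is linear in a: (-396)a + (2112) = 0.
So a = 16/3.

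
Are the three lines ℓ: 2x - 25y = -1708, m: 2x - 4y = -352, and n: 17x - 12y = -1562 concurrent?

Lines aᵢx + bᵢy = cᵢ with pairwise distinct directions are concurrent exactly when det[aᵢ bᵢ cᵢ] = 0.
Here the determinant is 396.
Nonzero, so no common point exists.

No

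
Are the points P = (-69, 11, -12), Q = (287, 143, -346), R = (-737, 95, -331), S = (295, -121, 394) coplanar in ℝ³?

No

A normal to the plane through P, Q, R is n = PQ × PR = (-14052, 336676, 118080).
The plane has equation n·X = 3256064. For S: n·S = 1640384.
1640384 ≠ 3256064, so S is off the plane.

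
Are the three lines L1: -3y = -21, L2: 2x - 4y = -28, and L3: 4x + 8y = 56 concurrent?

Yes

Intersecting L1 and L2: solving the 2×2 system gives (x, y) = (0, 7).
Substitute into L3: (4)(0) + (8)(7) = 56.
This equals 56, so (0, 7) lies on all three lines and they are concurrent.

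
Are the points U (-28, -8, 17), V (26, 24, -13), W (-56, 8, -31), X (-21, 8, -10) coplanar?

Yes

A normal to the plane through U, V, W is n = UV × UW = (-1056, 3432, 1760).
The plane has equation n·P = 32032. For X: n·X = 32032.
Equal, so X lies in the plane and all four are coplanar.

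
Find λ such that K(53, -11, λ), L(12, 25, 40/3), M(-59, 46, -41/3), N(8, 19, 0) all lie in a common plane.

Coplanarity ⇔ det[KL; KM; KN] = 0.
Expanding, this is linear in λ: (-510)λ + (-5270) = 0.
So λ = -31/3.

-31/3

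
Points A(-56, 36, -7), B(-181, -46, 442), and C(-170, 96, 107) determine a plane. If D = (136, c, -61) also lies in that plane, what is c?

The plane through A, B, C has equation −36288x − 36936y − 16848z = 820368.
Substituting D: (-36936)c + (-3907440) = 820368, so c = -128.

-128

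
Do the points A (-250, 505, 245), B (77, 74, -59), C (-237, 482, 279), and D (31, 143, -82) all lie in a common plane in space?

Yes

With A as base: AB = (327, -431, -304), AC = (13, -23, 34), AD = (281, -362, -327).
AC × AD = (19829, 13805, 1757).
AB · (AC × AD) = 0.
The scalar triple product vanishes, so the four points are coplanar.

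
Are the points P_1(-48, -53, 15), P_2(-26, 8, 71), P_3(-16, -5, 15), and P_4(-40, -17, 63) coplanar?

The four points are coplanar iff the 3×3 determinant with rows P_1P_2, P_1P_3, P_1P_4 is zero.
Rows: (22, 61, 56), (32, 48, 0), (8, 36, 48).
Expanding along the first row: (22)(2304) − (61)(1536) + (56)(768) = 0.
Zero determinant ⇒ coplanar.

Yes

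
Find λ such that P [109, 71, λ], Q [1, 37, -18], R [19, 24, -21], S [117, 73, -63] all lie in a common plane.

The points are coplanar iff PQ · (PR × PS) = 0.
Expanding, this is linear in λ: (-2156)λ + (-129360) = 0.
So λ = -60.

-60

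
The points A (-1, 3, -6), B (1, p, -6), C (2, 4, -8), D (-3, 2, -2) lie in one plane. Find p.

7/2

The points are coplanar iff AB · (AC × AD) = 0.
Expanding, this is linear in p: (-8)p + (28) = 0.
So p = 7/2.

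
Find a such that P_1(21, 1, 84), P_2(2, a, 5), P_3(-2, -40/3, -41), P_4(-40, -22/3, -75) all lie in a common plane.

Normal to plane P_1P_3P_4: n = (3712/3, 3968, -2048/3); plane equation n·P = -27392.
Requiring n·P_2 = -27392: (3968)a + (-2816/3) = -27392.
So a = -20/3.

-20/3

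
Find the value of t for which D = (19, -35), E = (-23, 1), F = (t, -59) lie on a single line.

The three points are collinear iff det[DE; DF] = 0.
This determinant is linear in t: (-36)t + (1692) = 0, so t = 47.

47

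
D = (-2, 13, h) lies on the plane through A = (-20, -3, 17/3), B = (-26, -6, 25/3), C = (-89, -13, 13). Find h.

A normal to the plane is n = AB × AC = (14/3, -140, -147).
D lies in the plane iff n · AD = 0.
This gives (-147)h + (-1323) = 0, so h = -9.

-9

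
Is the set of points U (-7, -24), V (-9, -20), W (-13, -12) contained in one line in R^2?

UV = (-2, 4), UW = (-6, 12).
Checking proportionality: UW = 3·UV, so the vectors are parallel and the points are collinear.

Yes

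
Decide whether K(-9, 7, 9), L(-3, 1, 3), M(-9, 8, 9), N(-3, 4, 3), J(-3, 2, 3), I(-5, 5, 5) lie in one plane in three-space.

The plane through K, L, M has normal n = KL × KM = (6, 0, 6) and equation n·P = 0.
Checking the remaining points: n·N = 0, n·J = 0, n·I = 0.
All equal 0, so all 6 points lie in one plane.

Yes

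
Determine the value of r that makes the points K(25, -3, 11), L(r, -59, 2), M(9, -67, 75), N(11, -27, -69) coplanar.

Normal to plane KMN: n = (6656, -2176, -512); plane equation n·P = 167296.
Requiring n·L = 167296: (6656)r + (127360) = 167296.
So r = 6.

6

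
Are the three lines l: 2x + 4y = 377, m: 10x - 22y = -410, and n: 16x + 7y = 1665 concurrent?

Intersecting l and m: solving the 2×2 system gives (x, y) = (1109/14, 765/14).
Substitute into n: (16)(1109/14) + (7)(765/14) = 23099/14.
But n requires 1665 ≠ 23099/14, so the three lines have no common point.

No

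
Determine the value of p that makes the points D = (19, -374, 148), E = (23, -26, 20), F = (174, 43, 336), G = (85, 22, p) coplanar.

142

Normal to plane DEF: n = (118800, -20592, -52272); plane equation n·P = 2222352.
Requiring n·G = 2222352: (-52272)p + (9644976) = 2222352.
So p = 142.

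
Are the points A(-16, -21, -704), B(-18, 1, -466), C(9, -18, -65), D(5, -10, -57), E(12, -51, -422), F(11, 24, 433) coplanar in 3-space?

No

The plane through A, B, C has normal n = AB × AC = (13344, 7228, -556) and equation n·P = 26132.
Checking the remaining points: n·D = 26132, n·E = 26132, n·F = 79508.
Since n·F = 79508 ≠ 26132, F is off the plane and the points are not all coplanar.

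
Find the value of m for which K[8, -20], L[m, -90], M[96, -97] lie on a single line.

Collinearity: (L − K) must be parallel to (M − K) = (88, -77).
Cross-multiplying the components: (m − 8)·(-77) = (-70)·(88).
Solving gives m = 88.

88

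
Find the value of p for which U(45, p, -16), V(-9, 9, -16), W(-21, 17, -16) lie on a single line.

Collinearity requires UV × UW = 0; each component is linear in p.
The z-component gives (-12)p + (-324) = 0, so p = -27.
The remaining components then also vanish.

-27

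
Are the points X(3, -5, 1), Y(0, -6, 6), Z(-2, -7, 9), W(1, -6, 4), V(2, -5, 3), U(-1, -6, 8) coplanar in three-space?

The plane through X, Y, Z has normal n = XY × XZ = (2, -1, 1) and equation n·P = 12.
Checking the remaining points: n·W = 12, n·V = 12, n·U = 12.
All equal 12, so all 6 points lie in one plane.

Yes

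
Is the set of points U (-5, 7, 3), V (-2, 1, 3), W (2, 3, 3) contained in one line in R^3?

UV = (3, -6, 0), UW = (7, -4, 0).
Comparing components 1 and 2: (3)(-4) − (-6)(7) = 30 ≠ 0, so UV and UW are not parallel and the points are not collinear.

No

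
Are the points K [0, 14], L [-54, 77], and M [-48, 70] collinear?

Yes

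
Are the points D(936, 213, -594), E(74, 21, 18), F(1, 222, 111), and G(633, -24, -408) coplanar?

The four points are coplanar iff the 3×3 determinant with rows DE, DF, DG is zero.
Rows: (-862, -192, 612), (-935, 9, 705), (-303, -237, 186).
Expanding along the first row: (-862)(168759) − (-192)(39705) + (612)(224322) = -561834.
Nonzero ⇒ not coplanar.

No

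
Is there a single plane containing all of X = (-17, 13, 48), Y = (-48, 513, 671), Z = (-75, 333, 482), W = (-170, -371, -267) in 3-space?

The four points are coplanar iff the 3×3 determinant with rows XY, XZ, XW is zero.
Rows: (-31, 500, 623), (-58, 320, 434), (-153, -384, -315).
Expanding along the first row: (-31)(65856) − (500)(84672) + (623)(71232) = 0.
Zero determinant ⇒ coplanar.

Yes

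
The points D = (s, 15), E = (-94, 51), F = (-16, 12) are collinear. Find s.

Collinearity: (D − E) must be parallel to (F − E) = (78, -39).
Cross-multiplying the components: (s − (-94))·(-39) = (-36)·(78).
Solving gives s = -22.

-22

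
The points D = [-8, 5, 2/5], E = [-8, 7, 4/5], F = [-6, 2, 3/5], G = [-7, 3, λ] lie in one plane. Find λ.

2/5

Normal to plane DEF: n = (8/5, 4/5, -4); plane equation n·P = -52/5.
Requiring n·G = -52/5: (-4)λ + (-44/5) = -52/5.
So λ = 2/5.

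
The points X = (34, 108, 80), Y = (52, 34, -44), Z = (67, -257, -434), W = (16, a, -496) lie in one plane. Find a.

-378

Normal to plane XYZ: n = (-7224, 5160, -4128); plane equation n·P = -18576.
Requiring n·W = -18576: (5160)a + (1931904) = -18576.
So a = -378.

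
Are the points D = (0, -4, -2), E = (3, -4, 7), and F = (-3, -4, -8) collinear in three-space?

No

DE = (3, 0, 9), DF = (-3, 0, -6).
DE × DF = (0, -9, 0).
The cross product is nonzero, so the points do not lie on one line.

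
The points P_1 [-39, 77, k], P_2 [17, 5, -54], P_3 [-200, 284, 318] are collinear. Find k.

42

Direction P_2P_3 = (-217, 279, 372). From the x-coordinate of P_1, the parameter along the line is τ = (-39 − 17)/(-217) = 8/31.
Then k = (-54) + 8/31·(372) = 42.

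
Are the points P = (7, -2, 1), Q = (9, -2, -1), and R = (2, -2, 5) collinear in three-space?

PQ = (2, 0, -2), PR = (-5, 0, 4).
Comparing components 3 and 1: (-2)(-5) − (2)(4) = 2 ≠ 0, so PQ and PR are not parallel and the points are not collinear.

No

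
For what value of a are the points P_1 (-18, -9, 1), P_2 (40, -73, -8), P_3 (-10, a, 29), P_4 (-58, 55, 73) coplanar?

-9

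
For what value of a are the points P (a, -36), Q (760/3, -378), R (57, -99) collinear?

The three points are collinear iff det[PQ; PR] = 0.
This determinant is linear in a: (-279)a + (3534) = 0, so a = 38/3.

38/3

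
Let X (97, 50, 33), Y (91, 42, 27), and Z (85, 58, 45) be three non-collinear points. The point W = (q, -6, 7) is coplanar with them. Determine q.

7

A normal to the plane is n = XY × XZ = (-48, 144, -144).
W lies in the plane iff n · XW = 0.
This gives (-48)q + (336) = 0, so q = 7.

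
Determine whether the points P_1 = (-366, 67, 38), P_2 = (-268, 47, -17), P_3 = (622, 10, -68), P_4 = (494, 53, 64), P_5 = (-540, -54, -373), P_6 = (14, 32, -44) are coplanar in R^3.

No

The plane through P_1, P_2, P_3 has normal n = P_1P_2 × P_1P_3 = (-1015, -43952, 14174) and equation n·P = -2034682.
Checking the remaining points: n·P_4 = -1923730, n·P_5 = -2365394, n·P_6 = -2044330.
Since n·P_4 = -1923730 ≠ -2034682, P_4 is off the plane and the points are not all coplanar.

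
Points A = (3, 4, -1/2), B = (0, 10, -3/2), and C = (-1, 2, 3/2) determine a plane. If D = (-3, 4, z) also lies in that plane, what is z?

A normal to the plane is n = AB × AC = (10, 10, 30).
D lies in the plane iff n · AD = 0.
This gives (30)z + (-45) = 0, so z = 3/2.

3/2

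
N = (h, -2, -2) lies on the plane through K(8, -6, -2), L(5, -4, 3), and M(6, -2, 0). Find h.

Coplanarity requires KL · (KM × KN) = 0.
KL = (-3, 2, 5), KM = (-2, 4, 2); the triple product is linear in h with coefficient -16 and constant term 112.
Setting it to zero: h = 7.

7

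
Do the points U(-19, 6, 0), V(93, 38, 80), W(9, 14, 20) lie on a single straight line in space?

Yes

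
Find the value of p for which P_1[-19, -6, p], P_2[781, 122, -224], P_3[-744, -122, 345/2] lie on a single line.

Collinearity requires P_1P_2 × P_1P_3 = 0; each component is linear in p.
The x-component gives (-244)p + (-3904) = 0, so p = -16.
The remaining components then also vanish.

-16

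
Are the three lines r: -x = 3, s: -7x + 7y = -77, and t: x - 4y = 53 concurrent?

Yes

Lines aᵢx + bᵢy = cᵢ with pairwise distinct directions are concurrent exactly when det[aᵢ bᵢ cᵢ] = 0.
Here the determinant is 0.
It vanishes, so the lines are concurrent at (-3, -14).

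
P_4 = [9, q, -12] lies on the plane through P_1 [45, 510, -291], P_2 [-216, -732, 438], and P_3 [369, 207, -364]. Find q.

A normal to the plane is n = P_1P_2 × P_1P_3 = (311553, 217143, 481491).
P_4 lies in the plane iff n · P_1P_4 = 0.
This gives (217143)q + (12377151) = 0, so q = -57.

-57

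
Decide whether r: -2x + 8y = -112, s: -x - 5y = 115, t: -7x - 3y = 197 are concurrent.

The three lines meet at one point iff the augmented coefficient matrix [aᵢ bᵢ cᵢ] has rank < 3, i.e. its determinant vanishes.
Here the determinant is 0.
It vanishes, so the lines are concurrent at (-20, -19).

Yes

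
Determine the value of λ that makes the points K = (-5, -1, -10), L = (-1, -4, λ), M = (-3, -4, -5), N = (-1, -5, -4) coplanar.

Normal to plane KMN: n = (2, 8, 4); plane equation n·P = -58.
Requiring n·L = -58: (4)λ + (-34) = -58.
So λ = -6.

-6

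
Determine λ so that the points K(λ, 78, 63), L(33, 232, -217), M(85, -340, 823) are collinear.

47

Collinearity requires KL × KM = 0; each component is linear in λ.
The y-component gives (1040)λ + (-48880) = 0, so λ = 47.
The remaining components then also vanish.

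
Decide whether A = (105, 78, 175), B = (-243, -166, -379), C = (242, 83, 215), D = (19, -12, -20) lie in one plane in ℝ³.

The four points are coplanar iff the 3×3 determinant with rows AB, AC, AD is zero.
Rows: (-348, -244, -554), (137, 5, 40), (-86, -90, -195).
Expanding along the first row: (-348)(2625) − (-244)(-23275) + (-554)(-11900) = 0.
Zero determinant ⇒ coplanar.

Yes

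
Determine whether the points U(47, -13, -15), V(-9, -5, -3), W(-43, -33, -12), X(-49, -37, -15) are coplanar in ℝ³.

No

With U as base: UV = (-56, 8, 12), UW = (-90, -20, 3), UX = (-96, -24, 0).
UW × UX = (72, -288, 240).
UV · (UW × UX) = -3456.
Since -3456 ≠ 0, the four points are not coplanar.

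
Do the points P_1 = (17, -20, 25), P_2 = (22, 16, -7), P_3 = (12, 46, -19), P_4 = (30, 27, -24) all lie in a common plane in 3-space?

No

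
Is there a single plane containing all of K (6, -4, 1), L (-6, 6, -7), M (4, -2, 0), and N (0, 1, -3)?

Yes

With K as base: KL = (-12, 10, -8), KM = (-2, 2, -1), KN = (-6, 5, -4).
KM × KN = (-3, -2, 2).
KL · (KM × KN) = 0.
The scalar triple product vanishes, so the four points are coplanar.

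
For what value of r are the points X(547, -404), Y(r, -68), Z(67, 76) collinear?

Collinearity: (Y − X) must be parallel to (Z − X) = (-480, 480).
Cross-multiplying the components: (r − 547)·(480) = (336)·(-480).
Solving gives r = 211.

211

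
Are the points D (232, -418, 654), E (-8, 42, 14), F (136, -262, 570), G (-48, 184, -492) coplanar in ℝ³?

The four points are coplanar iff the 3×3 determinant with rows DE, DF, DG is zero.
Rows: (-240, 460, -640), (-96, 156, -84), (-280, 602, -1146).
Expanding along the first row: (-240)(-128208) − (460)(86496) + (-640)(-14112) = 13440.
Nonzero ⇒ not coplanar.

No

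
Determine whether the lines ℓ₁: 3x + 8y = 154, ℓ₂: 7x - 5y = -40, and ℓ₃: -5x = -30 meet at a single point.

No

Lines aᵢx + bᵢy = cᵢ with pairwise distinct directions are concurrent exactly when det[aᵢ bᵢ cᵢ] = 0.
Here the determinant is -120.
Nonzero, so no common point exists.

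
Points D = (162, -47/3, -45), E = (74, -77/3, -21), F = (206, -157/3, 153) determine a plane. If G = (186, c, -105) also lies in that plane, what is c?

-7/3

A normal to the plane is n = DE × DF = (-1100, 18480, 11000/3).
G lies in the plane iff n · DG = 0.
This gives (18480)c + (43120) = 0, so c = -7/3.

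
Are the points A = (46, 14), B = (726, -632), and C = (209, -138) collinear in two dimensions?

No

AB = (680, -646), AC = (163, -152).
Twice the signed area of △ABC is (680)(-152) − (-646)(163) = 1938.
The area is nonzero, so the three points are not collinear.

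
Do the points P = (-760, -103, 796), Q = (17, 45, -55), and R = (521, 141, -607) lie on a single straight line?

Yes

PQ = (777, 148, -851), PR = (1281, 244, -1403).
PQ × PR = (0, 0, 0).
The cross product vanishes, so the three points are collinear.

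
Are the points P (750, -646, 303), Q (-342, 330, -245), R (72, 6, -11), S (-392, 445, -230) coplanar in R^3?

Yes

With P as base: PQ = (-1092, 976, -548), PR = (-678, 652, -314), PS = (-1142, 1091, -533).
PR × PS = (-4942, -2786, 4886).
PQ · (PR × PS) = 0.
The scalar triple product vanishes, so the four points are coplanar.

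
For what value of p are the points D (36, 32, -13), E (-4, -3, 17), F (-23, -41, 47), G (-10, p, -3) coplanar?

25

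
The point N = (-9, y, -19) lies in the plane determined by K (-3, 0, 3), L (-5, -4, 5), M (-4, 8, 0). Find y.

The plane through K, L, M has equation −4x − 8y − 20z = -48.
Substituting N: (-8)y + (416) = -48, so y = 58.

58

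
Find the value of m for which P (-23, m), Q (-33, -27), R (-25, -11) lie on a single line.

-7

Collinearity: (P − Q) must be parallel to (R − Q) = (8, 16).
Cross-multiplying the components: (m − (-27))·(8) = (10)·(16).
Solving gives m = -7.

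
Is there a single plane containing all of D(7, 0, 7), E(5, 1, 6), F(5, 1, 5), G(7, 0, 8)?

With D as base: DE = (-2, 1, -1), DF = (-2, 1, -2), DG = (0, 0, 1).
DF × DG = (1, 2, 0).
DE · (DF × DG) = 0.
The scalar triple product vanishes, so the four points are coplanar.

Yes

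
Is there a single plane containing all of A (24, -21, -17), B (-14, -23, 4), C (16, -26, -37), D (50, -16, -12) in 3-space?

A normal to the plane through A, B, C is n = AB × AC = (145, -928, 174).
The plane has equation n·P = 20010. For D: n·D = 20010.
Equal, so D lies in the plane and all four are coplanar.

Yes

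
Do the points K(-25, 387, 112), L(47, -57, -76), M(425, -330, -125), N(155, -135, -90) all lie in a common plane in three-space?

The four points are coplanar iff the 3×3 determinant with rows KL, KM, KN is zero.
Rows: (72, -444, -188), (450, -717, -237), (180, -522, -202).
Expanding along the first row: (72)(21120) − (-444)(-48240) + (-188)(-105840) = 0.
Zero determinant ⇒ coplanar.

Yes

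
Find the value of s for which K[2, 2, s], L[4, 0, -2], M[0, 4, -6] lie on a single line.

-4

Direction LM = (-4, 4, -4). From the x-coordinate of K, the parameter along the line is τ = (2 − 4)/(-4) = 1/2.
Then s = (-2) + 1/2·(-4) = -4.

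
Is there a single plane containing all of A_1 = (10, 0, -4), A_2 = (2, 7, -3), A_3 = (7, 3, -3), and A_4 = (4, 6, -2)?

With A_1 as base: A_1A_2 = (-8, 7, 1), A_1A_3 = (-3, 3, 1), A_1A_4 = (-6, 6, 2).
A_1A_3 × A_1A_4 = (0, 0, 0).
A_1A_2 · (A_1A_3 × A_1A_4) = 0.
The scalar triple product vanishes, so the four points are coplanar.

Yes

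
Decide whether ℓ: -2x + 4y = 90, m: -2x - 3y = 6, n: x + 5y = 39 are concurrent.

Lines aᵢx + bᵢy = cᵢ with pairwise distinct directions are concurrent exactly when det[aᵢ bᵢ cᵢ] = 0.
Here the determinant is 0.
It vanishes, so the lines are concurrent at (-21, 12).

Yes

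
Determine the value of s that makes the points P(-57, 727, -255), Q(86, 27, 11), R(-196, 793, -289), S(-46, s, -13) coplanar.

67

Coplanarity ⇔ det[PQ; PR; PS] = 0.
Expanding, this is linear in s: (-32112)s + (2151504) = 0.
So s = 67.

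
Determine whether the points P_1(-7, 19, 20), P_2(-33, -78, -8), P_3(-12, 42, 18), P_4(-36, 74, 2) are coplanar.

No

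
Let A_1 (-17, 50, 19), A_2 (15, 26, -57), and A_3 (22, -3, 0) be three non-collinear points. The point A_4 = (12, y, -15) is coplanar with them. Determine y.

A normal to the plane is n = A_1A_2 × A_1A_3 = (-3572, -2356, -760).
A_4 lies in the plane iff n · A_1A_4 = 0.
This gives (-2356)y + (40052) = 0, so y = 17.

17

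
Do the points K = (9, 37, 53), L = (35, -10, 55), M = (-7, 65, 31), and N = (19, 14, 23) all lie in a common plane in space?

No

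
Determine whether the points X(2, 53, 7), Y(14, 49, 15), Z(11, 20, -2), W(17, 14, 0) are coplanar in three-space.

Yes

A normal to the plane through X, Y, Z is n = XY × XZ = (300, 180, -360).
The plane has equation n·P = 7620. For W: n·W = 7620.
Equal, so W lies in the plane and all four are coplanar.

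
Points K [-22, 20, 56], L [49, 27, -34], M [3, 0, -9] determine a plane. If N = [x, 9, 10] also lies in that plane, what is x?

-1

Coplanarity requires KL · (KM × KN) = 0.
KL = (71, 7, -90), KM = (25, -20, -65); the triple product is linear in x with coefficient -2255 and constant term -2255.
Setting it to zero: x = -1.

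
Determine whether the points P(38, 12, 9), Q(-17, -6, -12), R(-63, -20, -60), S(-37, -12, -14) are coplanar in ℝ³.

No

With P as base: PQ = (-55, -18, -21), PR = (-101, -32, -69), PS = (-75, -24, -23).
PR × PS = (-920, 2852, 24).
PQ · (PR × PS) = -1240.
Since -1240 ≠ 0, the four points are not coplanar.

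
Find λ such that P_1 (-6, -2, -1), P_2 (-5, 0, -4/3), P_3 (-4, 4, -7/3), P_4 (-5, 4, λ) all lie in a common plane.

The points are coplanar iff P_1P_2 · (P_1P_3 × P_1P_4) = 0.
Expanding, this is linear in λ: (2)λ + (16/3) = 0.
So λ = -8/3.

-8/3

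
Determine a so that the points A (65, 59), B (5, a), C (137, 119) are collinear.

9

Collinearity: (B − A) must be parallel to (C − A) = (72, 60).
Cross-multiplying the components: (a − 59)·(72) = (-60)·(60).
Solving gives a = 9.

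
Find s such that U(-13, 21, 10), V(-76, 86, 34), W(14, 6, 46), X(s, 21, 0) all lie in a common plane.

-16

Normal to plane UVW: n = (2700, 2916, -810); plane equation n·P = 18036.
Requiring n·X = 18036: (2700)s + (61236) = 18036.
So s = -16.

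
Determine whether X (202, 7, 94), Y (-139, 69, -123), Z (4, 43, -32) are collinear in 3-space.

Yes

XY = (-341, 62, -217), XZ = (-198, 36, -126).
Each component of XZ is 18/31 times the corresponding component of XY, so XZ = 18/31·XY and the points are collinear.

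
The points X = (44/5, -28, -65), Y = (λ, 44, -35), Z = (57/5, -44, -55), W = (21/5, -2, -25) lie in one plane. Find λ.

-17/5

Normal to plane XZW: n = (-900, -150, -6); plane equation n·P = -3330.
Requiring n·Y = -3330: (-900)λ + (-6390) = -3330.
So λ = -17/5.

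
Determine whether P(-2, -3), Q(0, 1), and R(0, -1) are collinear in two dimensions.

PQ = (2, 4), PR = (2, 2).
If collinear, PR would be a scalar multiple of PQ. But (2)·(2) ≠ (4)·(2) (difference -4), so they are not parallel; the points are not collinear.

No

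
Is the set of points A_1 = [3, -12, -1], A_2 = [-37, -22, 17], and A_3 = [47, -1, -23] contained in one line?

No

A_1A_2 = (-40, -10, 18), A_1A_3 = (44, 11, -22).
A_1A_2 × A_1A_3 = (22, -88, 0).
The cross product is nonzero, so the points do not lie on one line.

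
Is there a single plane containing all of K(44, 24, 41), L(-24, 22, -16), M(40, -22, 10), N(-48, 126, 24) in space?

No

With K as base: KL = (-68, -2, -57), KM = (-4, -46, -31), KN = (-92, 102, -17).
KM × KN = (3944, 2784, -4640).
KL · (KM × KN) = -9280.
Since -9280 ≠ 0, the four points are not coplanar.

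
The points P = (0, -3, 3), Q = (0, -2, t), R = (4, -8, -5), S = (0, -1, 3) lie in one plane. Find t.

3

The points are coplanar iff PQ · (PR × PS) = 0.
Expanding, this is linear in t: (8)t + (-24) = 0.
So t = 3.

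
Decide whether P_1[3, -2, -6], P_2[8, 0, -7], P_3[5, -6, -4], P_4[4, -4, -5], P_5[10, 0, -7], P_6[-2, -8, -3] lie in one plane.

Yes

The plane through P_1, P_2, P_3 has normal n = P_1P_2 × P_1P_3 = (0, -12, -24) and equation n·P = 168.
Checking the remaining points: n·P_4 = 168, n·P_5 = 168, n·P_6 = 168.
All equal 168, so all 6 points lie in one plane.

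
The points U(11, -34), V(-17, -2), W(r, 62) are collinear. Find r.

-73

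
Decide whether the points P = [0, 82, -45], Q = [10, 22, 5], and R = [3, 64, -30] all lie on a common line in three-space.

Yes

PQ = (10, -60, 50), PR = (3, -18, 15).
PQ × PR = (0, 0, 0).
The cross product vanishes, so the three points are collinear.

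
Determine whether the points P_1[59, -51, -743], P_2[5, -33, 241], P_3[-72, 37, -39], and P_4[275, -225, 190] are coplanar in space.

The four points are coplanar iff the 3×3 determinant with rows P_1P_2, P_1P_3, P_1P_4 is zero.
Rows: (-54, 18, 984), (-131, 88, 704), (216, -174, 933).
Expanding along the first row: (-54)(204600) − (18)(-274287) + (984)(3786) = -2385810.
Nonzero ⇒ not coplanar.

No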